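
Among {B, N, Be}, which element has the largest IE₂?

N

The second ionization energy removes an electron from the +1 ion. For each element: B⁺ still has 2 valence electrons; N⁺ still has 4 valence electrons; Be⁺ still has 1 valence electron.
All are still removing valence electrons, so compare the +1 ions as you would atoms: IE_2 generally rises across a period (higher Z_eff) and falls down a group (larger shell), subject to the usual subshell exceptions.
Valence configurations: B⁺ [He]2s², N⁺ [He]2s²2p², Be⁺ [He]2s¹.
Approximate IE_2 values (kJ/mol): B 2427, N 2856, Be 1757.
Putting it together, IE_2: Be < B < N.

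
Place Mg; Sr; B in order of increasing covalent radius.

B, Mg, Sr

Across a period the added protons contract the valence shell; down a group each new principal shell makes the atom larger.
Here both period and group differ, so the two effects have to be weighed against each other.
Mg > B: both effects reinforce here, so Mg is clearly the larger of the two.
Sr > Mg: Sr sits below Mg in group 2, so the down-group effect alone puts Sr larger.
Tabulated atomic radius (pm): B 85, Mg 139, Sr 185.
So from smallest to largest: B < Mg < Sr.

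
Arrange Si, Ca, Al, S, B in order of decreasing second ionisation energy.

B > S > Al > Si > Ca

Consider each +1 ion: Si⁺ still has 3 valence electrons; Ca⁺ still has 1 valence electron; Al⁺ still has 2 valence electrons; S⁺ still has 5 valence electrons; B⁺ still has 2 valence electrons.
All are still removing valence electrons, so compare the +1 ions as you would atoms: IE_2 generally rises across a period (higher Z_eff) and falls down a group (larger shell), subject to the usual subshell exceptions.
Valence configurations: Si⁺ [Ne]3s²3p¹, Ca⁺ [Ar]4s¹, Al⁺ [Ne]3s², S⁺ [Ne]3s²3p³, B⁺ [He]2s².
Si⁺ loses a lone 3p electron whereas Al⁺ must break into a filled 3s² pair, so IE_2(Al) > IE_2(Si) even though Si has the higher nuclear charge.
Approximate IE_2 values (kJ/mol): Si 1577, Ca 1145, Al 1817, S 2252, B 2427.
Putting it together, IE_2: Ca < Si < Al < S < B.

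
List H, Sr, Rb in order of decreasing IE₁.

H, Sr, Rb

IE₁ increases left→right with effective nuclear charge and decreases top→bottom as the valence shell moves farther out.
These span different periods and groups, so the two trends combine.
Sr > Rb: both are in period 5; the period trend gives Sr the larger value.
H > Sr: the two effects oppose for this pair; the down-group effect wins (1312 vs 550 kJ/mol).
Tabulated first ionization energy (kJ/mol): H 1312, Rb 403, Sr 550.
So from highest to lowest: H > Sr > Rb.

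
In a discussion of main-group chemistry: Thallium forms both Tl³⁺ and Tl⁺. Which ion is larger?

Tl⁺

Both ions have Z = 81 protons, but Tl³⁺ has lost more electrons, so its remaining electrons feel a larger effective nuclear charge per electron and are pulled in more tightly.
Higher positive charge → smaller ion, so Tl⁺ > Tl³⁺.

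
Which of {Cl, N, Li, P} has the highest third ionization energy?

Li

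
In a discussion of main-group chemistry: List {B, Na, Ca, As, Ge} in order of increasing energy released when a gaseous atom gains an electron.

Ca, B, Na, As, Ge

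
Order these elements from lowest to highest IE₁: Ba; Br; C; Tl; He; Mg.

Ba < Tl < Mg < C < Br < He

He is in period 1, group 18; C is in period 2, group 14; Mg is in period 3, group 2; Br is in period 4, group 17; Ba is in period 6, group 2; Tl is in period 6, group 13.
IE₁ increases left→right with effective nuclear charge and decreases top→bottom as the valence shell moves farther out.
These span different periods and groups, so the two trends combine.
Tl > Ba: both are in period 6; the period trend gives Tl the larger value.
Mg > Tl: the two effects oppose for this pair; the down-group effect wins (738 vs 589 kJ/mol).
C > Mg: relative to Mg, both the across-period and down-group shifts push C's first ionization energy up.
Br > C: period and group pull opposite ways; the across-period shift dominates (1140 vs 1086 kJ/mol).
He > Br: relative to Br, both the across-period and down-group shifts push He's first ionization energy up.
Approximate values (kJ/mol): He 2372, C 1086, Mg 738, Br 1140, Ba 503, Tl 589.
So from lowest to highest: Ba < Tl < Mg < C < Br < He.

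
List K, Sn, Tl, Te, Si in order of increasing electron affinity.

Tl, K, Sn, Si, Te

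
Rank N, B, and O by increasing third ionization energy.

B < N < O

Consider each +2 ion: N²⁺ still has 3 valence electrons; B²⁺ still has 1 valence electron; O²⁺ still has 4 valence electrons.
All are still removing valence electrons, so compare the +2 ions as you would atoms: IE_3 generally rises across a period (higher Z_eff) and falls down a group (larger shell), subject to the usual subshell exceptions.
Valence configurations: N²⁺ [He]2s²2p¹, B²⁺ [He]2s¹, O²⁺ [He]2s²2p².
The numbers (kJ/mol): N 4578, B 3660, O 5300.
Overall IE_3 order: B < N < O.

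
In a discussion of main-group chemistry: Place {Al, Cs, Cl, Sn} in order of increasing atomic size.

Radius decreases left→right (rising Z_eff, same n) and increases top→bottom (higher n).
Here both period and group differ, so the two effects have to be weighed against each other.
Al > Cl: both are in period 3; the period trend gives Al the larger value.
Sn > Al: the two effects oppose for this pair; the down-group effect wins (140 vs 126 pm).
Cs > Sn: both effects reinforce here, so Cs is clearly the larger of the two.
Tabulated atomic radius (pm): Al 126, Cl 99, Sn 140, Cs 232.
So from smallest to largest: Cl < Al < Sn < Cs.

Cl, Al, Sn, Cs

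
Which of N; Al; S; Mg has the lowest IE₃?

IE_3 is the cost of taking one more electron from the +2 cation: N²⁺ still has 3 valence electrons; Al²⁺ still has 1 valence electron; S²⁺ still has 4 valence electrons; Mg²⁺ is the bare [Ne] core.
Pulling an electron out of a noble-gas core costs far more than removing a remaining valence electron, so Mg sits at the high end of IE_3.
Valence configurations: N²⁺ [He]2s²2p¹, Al²⁺ [Ne]3s¹, S²⁺ [Ne]3s²3p².
The numbers (kJ/mol): N 4578, Al 2745, S 3357, Mg 7733.
Overall IE_3 order: Al < S < N < Mg.

Al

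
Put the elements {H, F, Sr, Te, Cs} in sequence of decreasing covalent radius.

H is in period 1, group 1; F is in period 2, group 17; Sr is in period 5, group 2; Te is in period 5, group 16; Cs is in period 6, group 1.
Radius decreases left→right (rising Z_eff, same n) and increases top→bottom (higher n).
These span different periods and groups, so the two trends combine.
F > H: the two effects oppose for this pair; the down-group effect wins (64 vs 32 pm).
Te > F: relative to F, both the across-period and down-group shifts push Te's atomic radius up.
Sr > Te: Sr lies to the left of Te in period 5, so the across-period effect alone puts Sr larger.
Cs > Sr: relative to Sr, both the across-period and down-group shifts push Cs's atomic radius up.
Approximate values (pm): H 32, F 64, Sr 185, Te 136, Cs 232.
So from largest to smallest: Cs > Sr > Te > F > H.

Cs, Sr, Te, F, H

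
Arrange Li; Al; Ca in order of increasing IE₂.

Ca < Al < Li

IE_2 is the cost of taking one more electron from the +1 cation: Li⁺ is the bare [He] core; Al⁺ still has 2 valence electrons; Ca⁺ still has 1 valence electron.
Pulling an electron out of a noble-gas core costs far more than removing a remaining valence electron, so Li sits at the high end of IE_2.
Valence configurations: Al⁺ [Ne]3s², Ca⁺ [Ar]4s¹.
Tabulated IE_2 (kJ/mol): Li 7298, Al 1817, Ca 1145.
So the second ionization energies run Ca < Al < Li.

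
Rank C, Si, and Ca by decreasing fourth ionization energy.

Ca, C, Si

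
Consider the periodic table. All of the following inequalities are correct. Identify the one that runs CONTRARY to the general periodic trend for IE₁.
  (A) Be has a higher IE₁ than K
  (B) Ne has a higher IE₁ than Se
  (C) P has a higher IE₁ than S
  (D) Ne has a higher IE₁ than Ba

(C)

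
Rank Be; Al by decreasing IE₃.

After 2 electrons have been removed, what remains? Be²⁺ is the bare [He] core; Al²⁺ still has 1 valence electron.
Core electrons are held far more tightly than valence electrons, so Be tops the IE_3 order.
The numbers (kJ/mol): Be 14849, Al 2745.
Hence IE_3: Al < Be.

Be > Al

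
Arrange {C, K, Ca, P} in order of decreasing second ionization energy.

K > C > P > Ca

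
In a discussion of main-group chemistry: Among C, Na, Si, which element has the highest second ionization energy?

The second ionization energy removes an electron from the +1 ion. For each element: C⁺ still has 3 valence electrons; Na⁺ is the bare [Ne] core; Si⁺ still has 3 valence electrons.
Pulling an electron out of a noble-gas core costs far more than removing a remaining valence electron, so Na sits at the high end of IE_2.
Valence configurations: C⁺ [He]2s²2p¹, Si⁺ [Ne]3s²3p¹.
Approximate IE_2 values (kJ/mol): C 2353, Na 4562, Si 1577.
So the second ionization energies run Si < C < Na.

Na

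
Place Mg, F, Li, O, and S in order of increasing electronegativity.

Li is in period 2, group 1; O is in period 2, group 16; F is in period 2, group 17; Mg is in period 3, group 2; S is in period 3, group 16.
EN rises left→right (higher Z_eff, smaller atoms) and falls top→bottom (larger, more shielded atoms).
Neither a single period nor a single group — weigh both effects.
Mg > Li: the two effects oppose for this pair; the across-period effect wins (1.31 vs 0.98).
S > Mg: S lies to the right of Mg in period 3, so the across-period effect alone puts S higher.
O > S: they share group 16; the group trend gives O the larger value.
F > O: F lies to the right of O in period 2, so the across-period effect alone puts F higher.
Tabulated electronegativity (Pauling): Li 0.98, O 3.44, F 3.98, Mg 1.31, S 2.58.
So from lowest to highest: Li < Mg < S < O < F.

Li < Mg < S < O < F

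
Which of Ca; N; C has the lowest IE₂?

Consider each +1 ion: Ca⁺ still has 1 valence electron; N⁺ still has 4 valence electrons; C⁺ still has 3 valence electrons.
All are still removing valence electrons, so compare the +1 ions as you would atoms: IE_2 generally rises across a period (higher Z_eff) and falls down a group (larger shell), subject to the usual subshell exceptions.
Valence configurations: Ca⁺ [Ar]4s¹, N⁺ [He]2s²2p², C⁺ [He]2s²2p¹.
Approximate IE_2 values (kJ/mol): Ca 1145, N 2856, C 2353.
Hence IE_2: Ca < C < N.

Ca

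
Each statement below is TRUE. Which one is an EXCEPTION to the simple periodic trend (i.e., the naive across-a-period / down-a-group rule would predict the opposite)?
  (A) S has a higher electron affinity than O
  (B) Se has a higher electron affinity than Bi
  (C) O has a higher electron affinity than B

(A)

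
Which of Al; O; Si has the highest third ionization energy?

O

Consider each +2 ion: Al²⁺ still has 1 valence electron; O²⁺ still has 4 valence electrons; Si²⁺ still has 2 valence electrons.
All are still removing valence electrons, so compare the +2 ions as you would atoms: IE_3 generally rises across a period (higher Z_eff) and falls down a group (larger shell), subject to the usual subshell exceptions.
Valence configurations: Al²⁺ [Ne]3s¹, O²⁺ [He]2s²2p², Si²⁺ [Ne]3s².
Tabulated IE_3 (kJ/mol): Al 2745, O 5300, Si 3232.
Putting it together, IE_3: Al < Si < O.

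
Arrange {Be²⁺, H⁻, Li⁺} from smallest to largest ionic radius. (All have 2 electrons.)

All of these have 2 electrons, so size is governed by nuclear charge alone: the more protons, the stronger the pull on the same electron cloud, and the smaller the ion.
Nuclear charges: Be²⁺ (Z=4), Li⁺ (Z=3), H⁻ (Z=1).
Smallest to largest: Be²⁺ < Li⁺ < H⁻.

Be²⁺ < Li⁺ < H⁻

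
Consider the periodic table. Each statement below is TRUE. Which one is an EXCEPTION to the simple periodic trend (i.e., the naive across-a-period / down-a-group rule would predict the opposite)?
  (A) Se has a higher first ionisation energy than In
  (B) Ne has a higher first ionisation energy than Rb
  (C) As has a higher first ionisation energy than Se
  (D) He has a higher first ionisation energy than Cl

(C)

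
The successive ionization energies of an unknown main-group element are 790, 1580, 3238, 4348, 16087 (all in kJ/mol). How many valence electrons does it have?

Look for the largest jump between consecutive ionization energies: IE5/IE4 ≈ 3.7, far larger than any earlier ratio.
That jump marks the point where a core electron is being removed. So the atom has 4 valence electrons.

4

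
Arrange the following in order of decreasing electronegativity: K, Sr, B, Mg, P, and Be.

Be is in period 2, group 2; B is in period 2, group 13; Mg is in period 3, group 2; P is in period 3, group 15; K is in period 4, group 1; Sr is in period 5, group 2.
Smaller atoms with higher effective nuclear charge are more electronegative.
These span different periods and groups, so the two trends combine.
Sr > K: period and group pull opposite ways; the across-period shift dominates (0.95 vs 0.82).
Mg > Sr: Mg sits above Sr in group 2, so the down-group effect alone puts Mg higher.
Be > Mg: Be sits above Mg in group 2, so the down-group effect alone puts Be higher.
B > Be: both are in period 2; the period trend gives B the larger value.
P > B: period and group pull opposite ways; the across-period shift dominates (2.19 vs 2.04).
For reference (Pauling): Be 1.57, B 2.04, Mg 1.31, P 2.19, K 0.82, Sr 0.95.
So from highest to lowest: P > B > Be > Mg > Sr > K.

P > B > Be > Mg > Sr > K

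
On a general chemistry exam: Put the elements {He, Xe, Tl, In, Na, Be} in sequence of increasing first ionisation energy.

Across a period the outer electron is held more tightly (higher IE₁); down a group it sits in a higher shell, more shielded, and comes off more easily.
These span different periods and groups, so the two trends combine.
In > Na: the two effects oppose for this pair; the across-period effect wins (558 vs 496 kJ/mol).
Tl > In: this pair runs against the simple trend — see the exception note.
Be > Tl: period and group pull opposite ways; the down-group shift dominates (900 vs 589 kJ/mol).
Xe > Be: period and group pull opposite ways; the across-period shift dominates (1170 vs 900 kJ/mol).
He > Xe: they share group 18; the group trend gives He the larger value.
Note the exception: Tl has a higher first ionization energy than In, contrary to the simple trend — relativistic 6s stabilisation and poor 4f/5d shielding distort the trend for the heavy p-block elements.
Approximate values (kJ/mol): He 2372, Be 900, Na 496, In 558, Xe 1170, Tl 589.
So from lowest to highest: Na < In < Tl < Be < Xe < He.

Na, In, Tl, Be, Xe, He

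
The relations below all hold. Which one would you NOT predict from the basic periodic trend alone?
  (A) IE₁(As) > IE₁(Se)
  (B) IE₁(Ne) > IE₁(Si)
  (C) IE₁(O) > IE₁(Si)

The general trend: first ionization energy increases across a period and decreases down a group.
(A) As (period 4, group 15) vs Se (period 4, group 16): the stated order contradicts the simple trend.
(B) Ne (period 2, group 18) vs Si (period 3, group 14): the stated order agrees with the simple trend.
(C) O (period 2, group 16) vs Si (period 3, group 14): the stated order agrees with the simple trend.
The exception is (A): Se (4p⁴) ionizes more easily than half-filled As (4p³).

(A)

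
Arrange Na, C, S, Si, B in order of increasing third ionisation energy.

Consider each +2 ion: Na²⁺ is already 1 electron into the core; C²⁺ still has 2 valence electrons; S²⁺ still has 4 valence electrons; Si²⁺ still has 2 valence electrons; B²⁺ still has 1 valence electron.
Pulling an electron out of a noble-gas core costs far more than removing a remaining valence electron, so Na sits at the high end of IE_3.
Valence configurations: C²⁺ [He]2s², S²⁺ [Ne]3s²3p², Si²⁺ [Ne]3s², B²⁺ [He]2s¹.
The numbers (kJ/mol): Na 6910, C 4620, S 3357, Si 3232, B 3660.
Hence IE_3: Si < S < B < C < Na.

Si, S, B, C, Na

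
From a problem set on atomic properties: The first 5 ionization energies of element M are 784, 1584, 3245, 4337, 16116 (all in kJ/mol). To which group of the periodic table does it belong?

Look for the largest jump between consecutive ionization energies: IE5/IE4 ≈ 3.7, far larger than any earlier ratio.
That jump marks the point where a core electron is being removed. So the atom has 4 valence electrons.
A main-group element with 4 valence electrons is in group 14.

Group 14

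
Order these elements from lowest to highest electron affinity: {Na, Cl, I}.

Na < I < Cl

Atoms with high Z_eff and room in the valence shell (especially the halogens) have the most exothermic electron affinities.
Here both period and group differ, so the two effects have to be weighed against each other.
I > Na: the two effects oppose for this pair; the across-period effect wins (295 vs 53 kJ/mol).
Cl > I: they share group 17; the group trend gives Cl the larger value.
Tabulated electron affinity (kJ/mol): Na 53, Cl 349, I 295.
So from lowest to highest: Na < I < Cl.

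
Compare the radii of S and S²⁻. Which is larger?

Forming S²⁻ adds 2 electrons to S. More electron–electron repulsion in the same shell, with unchanged nuclear charge, lets the cloud expand.
An anion is larger than its parent atom: S²⁻ > S.

S²⁻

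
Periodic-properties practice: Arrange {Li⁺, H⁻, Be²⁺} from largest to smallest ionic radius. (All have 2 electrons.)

All of these have 2 electrons, so size is governed by nuclear charge alone: the more protons, the stronger the pull on the same electron cloud, and the smaller the ion.
Nuclear charges: Be²⁺ (Z=4), Li⁺ (Z=3), H⁻ (Z=1).
Largest to smallest: H⁻ > Li⁺ > Be²⁺.

H⁻ > Li⁺ > Be²⁺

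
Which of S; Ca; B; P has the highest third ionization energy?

Ca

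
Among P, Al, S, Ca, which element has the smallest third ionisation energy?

Al

IE_3 is the cost of taking one more electron from the +2 cation: P²⁺ still has 3 valence electrons; Al²⁺ still has 1 valence electron; S²⁺ still has 4 valence electrons; Ca²⁺ is the bare [Ar] core.
Breaking into a closed-shell core is much more expensive than removing a leftover valence electron — Ca has the largest IE_3 here.
Valence configurations: P²⁺ [Ne]3s²3p¹, Al²⁺ [Ne]3s¹, S²⁺ [Ne]3s²3p².
The numbers (kJ/mol): P 2914, Al 2745, S 3357, Ca 4912.
So the third ionization energies run Al < P < S < Ca.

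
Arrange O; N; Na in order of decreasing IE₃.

Na > O > N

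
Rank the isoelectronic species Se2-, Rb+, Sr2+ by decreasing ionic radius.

Se2- > Rb+ > Sr2+

All of these have 36 electrons, so size is governed by nuclear charge alone: the more protons, the stronger the pull on the same electron cloud, and the smaller the ion.
Nuclear charges: Sr2+ (Z=38), Rb+ (Z=37), Se2- (Z=34).
Largest to smallest: Se2- > Rb+ > Sr2+.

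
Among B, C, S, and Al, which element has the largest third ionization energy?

C

The third ionization energy removes an electron from the +2 ion. For each element: B²⁺ still has 1 valence electron; C²⁺ still has 2 valence electrons; S²⁺ still has 4 valence electrons; Al²⁺ still has 1 valence electron.
All are still removing valence electrons, so compare the +2 ions as you would atoms: IE_3 generally rises across a period (higher Z_eff) and falls down a group (larger shell), subject to the usual subshell exceptions.
Valence configurations: B²⁺ [He]2s¹, C²⁺ [He]2s², S²⁺ [Ne]3s²3p², Al²⁺ [Ne]3s¹.
Tabulated IE_3 (kJ/mol): B 3660, C 4620, S 3357, Al 2745.
Hence IE_3: Al < S < B < C.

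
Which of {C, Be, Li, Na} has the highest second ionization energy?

After 1 electron has been removed, what remains? C⁺ still has 3 valence electrons; Be⁺ still has 1 valence electron; Li⁺ is the bare [He] core; Na⁺ is the bare [Ne] core.
Breaking into a closed-shell core is much more expensive than removing a leftover valence electron — Na and Li have the largest IE_2 here.
Valence configurations: C⁺ [He]2s²2p¹, Be⁺ [He]2s¹.
The numbers (kJ/mol): C 2353, Be 1757, Li 7298, Na 4562.
So the second ionization energies run Be < C < Na < Li.

Li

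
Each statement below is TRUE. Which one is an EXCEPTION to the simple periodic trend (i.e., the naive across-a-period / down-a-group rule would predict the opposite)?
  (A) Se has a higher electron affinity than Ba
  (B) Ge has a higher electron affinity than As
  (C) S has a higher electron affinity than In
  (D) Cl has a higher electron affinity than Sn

The general trend: electron affinity increases across a period and decreases down a group.
(A) Se (period 4, group 16) vs Ba (period 6, group 2): the stated order agrees with the simple trend.
(B) Ge (period 4, group 14) vs As (period 4, group 15): the stated order contradicts the simple trend.
(C) S (period 3, group 16) vs In (period 5, group 13): the stated order agrees with the simple trend.
(D) Cl (period 3, group 17) vs Sn (period 5, group 14): the stated order agrees with the simple trend.
The exception is (B): adding an electron to As's half-filled 4p³ is unfavourable, so Ge (4p²) has the more exothermic EA.

(B)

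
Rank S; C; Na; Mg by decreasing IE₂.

Na > C > S > Mg

Consider each +1 ion: S⁺ still has 5 valence electrons; C⁺ still has 3 valence electrons; Na⁺ is the bare [Ne] core; Mg⁺ still has 1 valence electron.
Breaking into a closed-shell core is much more expensive than removing a leftover valence electron — Na has the largest IE_2 here.
Valence configurations: S⁺ [Ne]3s²3p³, C⁺ [He]2s²2p¹, Mg⁺ [Ne]3s¹.
Tabulated IE_2 (kJ/mol): S 2252, C 2353, Na 4562, Mg 1451.
So the second ionization energies run Mg < S < C < Na.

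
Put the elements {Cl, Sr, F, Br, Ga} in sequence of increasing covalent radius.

F < Cl < Br < Ga < Sr

F is in period 2, group 17; Cl is in period 3, group 17; Ga is in period 4, group 13; Br is in period 4, group 17; Sr is in period 5, group 2.
Moving right in a period, electrons are added to the same shell under a stronger nuclear pull, so atoms get smaller; moving down, a new shell is opened and atoms get larger.
These span different periods and groups, so the two trends combine.
Cl > F: they share group 17; the group trend gives Cl the larger value.
Br > Cl: Br sits below Cl in group 17, so the down-group effect alone puts Br larger.
Ga > Br: Ga lies to the left of Br in period 4, so the across-period effect alone puts Ga larger.
Sr > Ga: relative to Ga, both the across-period and down-group shifts push Sr's atomic radius up.
Approximate values (pm): F 64, Cl 99, Ga 124, Br 114, Sr 185.
So from smallest to largest: F < Cl < Br < Ga < Sr.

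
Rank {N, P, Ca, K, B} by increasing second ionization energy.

The second ionization energy removes an electron from the +1 ion. For each element: N⁺ still has 4 valence electrons; P⁺ still has 4 valence electrons; Ca⁺ still has 1 valence electron; K⁺ is the bare [Ar] core; B⁺ still has 2 valence electrons.
Pulling an electron out of a noble-gas core costs far more than removing a remaining valence electron, so K sits at the high end of IE_2.
Valence configurations: N⁺ [He]2s²2p², P⁺ [Ne]3s²3p², Ca⁺ [Ar]4s¹, B⁺ [He]2s².
Tabulated IE_2 (kJ/mol): N 2856, P 1907, Ca 1145, K 3052, B 2427.
Putting it together, IE_2: Ca < P < B < N < K.

Ca, P, B, N, K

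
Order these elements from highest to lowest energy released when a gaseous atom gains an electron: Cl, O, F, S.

Cl > F > S > O

O is in period 2, group 16; F is in period 2, group 17; S is in period 3, group 16; Cl is in period 3, group 17.
Electron affinity generally becomes more exothermic across a period toward the halogens and less exothermic down a group.
Neither a single period nor a single group — weigh both effects.
S > O: this pair runs against the simple trend — see the exception note.
F > S: relative to S, both the across-period and down-group shifts push F's electron affinity up.
Cl > F: this pair runs against the simple trend — see the exception note.
Note the exception: S has a higher electron affinity than O, contrary to the simple trend — the compact 2p subshell of O repels the added electron more than S's larger 3p does.
Note the exception: Cl has a higher electron affinity than F, contrary to the simple trend — F's small 2p subshell makes the incoming electron feel strong e⁻–e⁻ repulsion, so Cl actually releases more energy on gaining an electron.
Approximate values (kJ/mol): O 141, F 328, S 200, Cl 349.
So from highest to lowest: Cl > F > S > O.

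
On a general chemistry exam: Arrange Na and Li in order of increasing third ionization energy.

Na < Li

IE_3 is the cost of taking one more electron from the +2 cation: Na²⁺ is already 1 electron into the core; Li²⁺ is already 1 electron into the core.
All of these are removing an electron from a noble-gas core or deeper; the smaller core (lower principal quantum number) is held far more tightly, and within a period the higher nuclear charge binds the same core more tightly.
Approximate IE_3 values (kJ/mol): Na 6910, Li 11815.
Overall IE_3 order: Na < Li.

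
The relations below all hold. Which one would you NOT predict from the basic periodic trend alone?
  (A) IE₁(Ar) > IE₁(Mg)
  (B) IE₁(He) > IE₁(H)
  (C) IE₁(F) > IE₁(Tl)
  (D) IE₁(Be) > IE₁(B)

(D)

The general trend: first ionisation energy increases across a period and decreases down a group.
(A) Ar (period 3, group 18) vs Mg (period 3, group 2): the stated order agrees with the simple trend.
(B) He (period 1, group 18) vs H (period 1, group 1): the stated order agrees with the simple trend.
(C) F (period 2, group 17) vs Tl (period 6, group 13): the stated order agrees with the simple trend.
(D) Be (period 2, group 2) vs B (period 2, group 13): the stated order contradicts the simple trend.
The exception is (D): removing B's lone 2p electron is easier than breaking Be's filled 2s².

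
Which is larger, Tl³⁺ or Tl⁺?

Tl⁺

Both ions have Z = 81 protons, but Tl³⁺ has lost more electrons, so its remaining electrons feel a larger effective nuclear charge per electron and are pulled in more tightly.
Higher positive charge → smaller ion, so Tl⁺ > Tl³⁺.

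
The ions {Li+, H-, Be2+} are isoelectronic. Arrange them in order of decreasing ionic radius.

All of these have 2 electrons, so size is governed by nuclear charge alone: the more protons, the stronger the pull on the same electron cloud, and the smaller the ion.
Nuclear charges: Be2+ (Z=4), Li+ (Z=3), H- (Z=1).
Largest to smallest: H- > Li+ > Be2+.

H- > Li+ > Be2+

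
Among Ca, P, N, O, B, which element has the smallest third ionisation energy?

P

Consider each +2 ion: Ca²⁺ is the bare [Ar] core; P²⁺ still has 3 valence electrons; N²⁺ still has 3 valence electrons; O²⁺ still has 4 valence electrons; B²⁺ still has 1 valence electron.
Usually core removal costs more than valence removal, but here the competition is close: a tightly held n=2 valence electron can cost more to remove than an n=3 core electron, so the actual values have to decide it.
Valence configurations: P²⁺ [Ne]3s²3p¹, N²⁺ [He]2s²2p¹, O²⁺ [He]2s²2p², B²⁺ [He]2s¹.
The numbers (kJ/mol): Ca 4912, P 2914, N 4578, O 5300, B 3660.
Putting it together, IE_3: P < B < N < Ca < O.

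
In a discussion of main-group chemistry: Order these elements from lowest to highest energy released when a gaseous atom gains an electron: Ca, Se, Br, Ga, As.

Ca, Ga, As, Se, Br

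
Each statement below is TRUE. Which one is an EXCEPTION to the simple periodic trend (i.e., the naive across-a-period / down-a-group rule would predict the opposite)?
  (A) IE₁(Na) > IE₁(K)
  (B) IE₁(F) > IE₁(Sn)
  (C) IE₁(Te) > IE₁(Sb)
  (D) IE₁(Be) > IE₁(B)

(D)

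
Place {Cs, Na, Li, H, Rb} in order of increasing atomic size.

H, Li, Na, Rb, Cs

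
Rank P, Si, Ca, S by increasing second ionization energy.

IE_2 is the cost of taking one more electron from the +1 cation: P⁺ still has 4 valence electrons; Si⁺ still has 3 valence electrons; Ca⁺ still has 1 valence electron; S⁺ still has 5 valence electrons.
All are still removing valence electrons, so compare the +1 ions as you would atoms: IE_2 generally rises across a period (higher Z_eff) and falls down a group (larger shell), subject to the usual subshell exceptions.
Valence configurations: P⁺ [Ne]3s²3p², Si⁺ [Ne]3s²3p¹, Ca⁺ [Ar]4s¹, S⁺ [Ne]3s²3p³.
The numbers (kJ/mol): P 1907, Si 1577, Ca 1145, S 2252.
Putting it together, IE_2: Ca < Si < P < S.

Ca < Si < P < S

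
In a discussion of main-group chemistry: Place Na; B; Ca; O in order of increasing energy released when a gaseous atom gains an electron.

Ca < B < Na < O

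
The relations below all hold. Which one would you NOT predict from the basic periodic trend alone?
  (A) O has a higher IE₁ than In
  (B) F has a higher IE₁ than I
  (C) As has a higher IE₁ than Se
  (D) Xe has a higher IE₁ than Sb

The general trend: IE₁ increases across a period and decreases down a group.
(A) O (period 2, group 16) vs In (period 5, group 13): the stated order agrees with the simple trend.
(B) F (period 2, group 17) vs I (period 5, group 17): the stated order agrees with the simple trend.
(C) As (period 4, group 15) vs Se (period 4, group 16): the stated order contradicts the simple trend.
(D) Xe (period 5, group 18) vs Sb (period 5, group 15): the stated order agrees with the simple trend.
The exception is (C): Se (4p⁴) ionizes more easily than half-filled As (4p³).

(C)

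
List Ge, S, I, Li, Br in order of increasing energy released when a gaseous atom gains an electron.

Li < Ge < S < I < Br

Li is in period 2, group 1; S is in period 3, group 16; Ge is in period 4, group 14; Br is in period 4, group 17; I is in period 5, group 17.
Atoms with high Z_eff and room in the valence shell (especially the halogens) have the most exothermic electron affinities.
Neither a single period nor a single group — weigh both effects.
Ge > Li: period and group pull opposite ways; the across-period shift dominates (119 vs 60 kJ/mol).
S > Ge: both effects reinforce here, so S is clearly the higher of the two.
I > S: the two effects oppose for this pair; the across-period effect wins (295 vs 200 kJ/mol).
Br > I: they share group 17; the group trend gives Br the larger value.
Tabulated electron affinity (kJ/mol): Li 60, S 200, Ge 119, Br 325, I 295.
So from lowest to highest: Li < Ge < S < I < Br.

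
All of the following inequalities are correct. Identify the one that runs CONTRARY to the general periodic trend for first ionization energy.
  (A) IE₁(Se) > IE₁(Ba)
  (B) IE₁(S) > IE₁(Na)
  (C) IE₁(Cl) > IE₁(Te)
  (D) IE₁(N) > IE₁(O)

(D)

The general trend: first ionization energy increases across a period and decreases down a group.
(A) Se (period 4, group 16) vs Ba (period 6, group 2): the stated order agrees with the simple trend.
(B) S (period 3, group 16) vs Na (period 3, group 1): the stated order agrees with the simple trend.
(C) Cl (period 3, group 17) vs Te (period 5, group 16): the stated order agrees with the simple trend.
(D) N (period 2, group 15) vs O (period 2, group 16): the stated order contradicts the simple trend.
The exception is (D): pairing an electron in O's 2p⁴ costs repulsion energy, so O ionizes more easily than half-filled N (2p³).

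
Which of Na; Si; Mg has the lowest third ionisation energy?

The third ionization energy removes an electron from the +2 ion. For each element: Na²⁺ is already 1 electron into the core; Si²⁺ still has 2 valence electrons; Mg²⁺ is the bare [Ne] core.
Core electrons are held far more tightly than valence electrons, so Na and Mg top the IE_3 order.
Approximate IE_3 values (kJ/mol): Na 6910, Si 3232, Mg 7733.
Hence IE_3: Si < Na < Mg.

Si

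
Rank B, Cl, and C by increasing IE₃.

B, Cl, C

IE_3 is the cost of taking one more electron from the +2 cation: B²⁺ still has 1 valence electron; Cl²⁺ still has 5 valence electrons; C²⁺ still has 2 valence electrons.
All are still removing valence electrons, so compare the +2 ions as you would atoms: IE_3 generally rises across a period (higher Z_eff) and falls down a group (larger shell), subject to the usual subshell exceptions.
Valence configurations: B²⁺ [He]2s¹, Cl²⁺ [Ne]3s²3p³, C²⁺ [He]2s².
Tabulated IE_3 (kJ/mol): B 3660, Cl 3822, C 4620.
Putting it together, IE_3: B < Cl < C.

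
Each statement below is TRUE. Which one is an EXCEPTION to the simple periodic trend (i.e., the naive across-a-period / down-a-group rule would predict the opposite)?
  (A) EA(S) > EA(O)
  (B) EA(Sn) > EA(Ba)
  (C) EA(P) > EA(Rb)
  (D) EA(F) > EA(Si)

(A)

The general trend: electron affinity increases across a period and decreases down a group.
(A) S (period 3, group 16) vs O (period 2, group 16): the stated order contradicts the simple trend.
(B) Sn (period 5, group 14) vs Ba (period 6, group 2): the stated order agrees with the simple trend.
(C) P (period 3, group 15) vs Rb (period 5, group 1): the stated order agrees with the simple trend.
(D) F (period 2, group 17) vs Si (period 3, group 14): the stated order agrees with the simple trend.
The exception is (A): the compact 2p subshell of O repels the added electron more than S's larger 3p does.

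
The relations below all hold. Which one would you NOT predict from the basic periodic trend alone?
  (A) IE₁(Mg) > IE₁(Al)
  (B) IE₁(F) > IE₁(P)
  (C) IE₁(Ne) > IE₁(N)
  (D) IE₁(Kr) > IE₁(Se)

The general trend: first ionization energy increases across a period and decreases down a group.
(A) Mg (period 3, group 2) vs Al (period 3, group 13): the stated order contradicts the simple trend.
(B) F (period 2, group 17) vs P (period 3, group 15): the stated order agrees with the simple trend.
(C) Ne (period 2, group 18) vs N (period 2, group 15): the stated order agrees with the simple trend.
(D) Kr (period 4, group 18) vs Se (period 4, group 16): the stated order agrees with the simple trend.
The exception is (A): Al's single 3p electron is easier to remove than one from Mg's filled 3s².

(A)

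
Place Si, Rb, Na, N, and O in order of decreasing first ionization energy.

N is in period 2, group 15; O is in period 2, group 16; Na is in period 3, group 1; Si is in period 3, group 14; Rb is in period 5, group 1.
IE₁ increases left→right with effective nuclear charge and decreases top→bottom as the valence shell moves farther out.
Here both period and group differ, so the two effects have to be weighed against each other.
Na > Rb: Na sits above Rb in group 1, so the down-group effect alone puts Na higher.
Si > Na: Si lies to the right of Na in period 3, so the across-period effect alone puts Si higher.
O > Si: both effects reinforce here, so O is clearly the higher of the two.
N > O: this pair runs against the simple trend — see the exception note.
Note the exception: N has a higher first ionization energy than O, contrary to the simple trend — pairing an electron in O's 2p⁴ costs repulsion energy, so O ionizes more easily than half-filled N (2p³).
For reference (kJ/mol): N 1402, O 1314, Na 496, Si 786, Rb 403.
So from highest to lowest: N > O > Si > Na > Rb.

N > O > Si > Na > Rb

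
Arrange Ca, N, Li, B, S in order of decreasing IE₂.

After 1 electron has been removed, what remains? Ca⁺ still has 1 valence electron; N⁺ still has 4 valence electrons; Li⁺ is the bare [He] core; B⁺ still has 2 valence electrons; S⁺ still has 5 valence electrons.
Breaking into a closed-shell core is much more expensive than removing a leftover valence electron — Li has the largest IE_2 here.
Valence configurations: Ca⁺ [Ar]4s¹, N⁺ [He]2s²2p², B⁺ [He]2s², S⁺ [Ne]3s²3p³.
The numbers (kJ/mol): Ca 1145, N 2856, Li 7298, B 2427, S 2252.
Overall IE_2 order: Ca < S < B < N < Li.

Li > N > B > S > Ca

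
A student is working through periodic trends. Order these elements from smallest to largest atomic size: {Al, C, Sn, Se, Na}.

C, Se, Al, Sn, Na

C is in period 2, group 14; Na is in period 3, group 1; Al is in period 3, group 13; Se is in period 4, group 16; Sn is in period 5, group 14.
Across a period the added protons contract the valence shell; down a group each new principal shell makes the atom larger.
Here both period and group differ, so the two effects have to be weighed against each other.
Se > C: the two effects oppose for this pair; the down-group effect wins (116 vs 75 pm).
Al > Se: the two effects oppose for this pair; the across-period effect wins (126 vs 116 pm).
Sn > Al: period and group pull opposite ways; the down-group shift dominates (140 vs 126 pm).
Na > Sn: the two effects oppose for this pair; the across-period effect wins (155 vs 140 pm).
Approximate values (pm): C 75, Na 155, Al 126, Se 116, Sn 140.
So from smallest to largest: C < Se < Al < Sn < Na.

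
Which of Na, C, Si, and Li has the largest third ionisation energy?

Li

IE_3 is the cost of taking one more electron from the +2 cation: Na²⁺ is already 1 electron into the core; C²⁺ still has 2 valence electrons; Si²⁺ still has 2 valence electrons; Li²⁺ is already 1 electron into the core.
Core electrons are held far more tightly than valence electrons, so Na and Li top the IE_3 order.
Valence configurations: C²⁺ [He]2s², Si²⁺ [Ne]3s².
The numbers (kJ/mol): Na 6910, C 4620, Si 3232, Li 11815.
So the third ionization energies run Si < C < Na < Li.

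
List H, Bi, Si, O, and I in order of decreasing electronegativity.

O, I, H, Bi, Si

Electronegativity increases across a period and decreases down a group, tracking effective nuclear charge and atomic size.
Here both period and group differ, so the two effects have to be weighed against each other.
Bi > Si: the two effects oppose for this pair; the across-period effect wins (2.02 vs 1.90).
H > Bi: the two effects oppose for this pair; the down-group effect wins (2.20 vs 2.02).
I > H: period and group pull opposite ways; the across-period shift dominates (2.66 vs 2.20).
O > I: the two effects oppose for this pair; the down-group effect wins (3.44 vs 2.66).
Approximate values (Pauling): H 2.20, O 3.44, Si 1.90, I 2.66, Bi 2.02.
So from highest to lowest: O > I > H > Bi > Si.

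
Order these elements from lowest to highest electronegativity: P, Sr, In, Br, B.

Sr < In < B < P < Br

B is in period 2, group 13; P is in period 3, group 15; Br is in period 4, group 17; Sr is in period 5, group 2; In is in period 5, group 13.
Smaller atoms with higher effective nuclear charge are more electronegative.
These span different periods and groups, so the two trends combine.
In > Sr: both are in period 5; the period trend gives In the larger value.
B > In: they share group 13; the group trend gives B the larger value.
P > B: period and group pull opposite ways; the across-period shift dominates (2.19 vs 2.04).
Br > P: period and group pull opposite ways; the across-period shift dominates (2.96 vs 2.19).
For reference (Pauling): B 2.04, P 2.19, Br 2.96, Sr 0.95, In 1.78.
So from lowest to highest: Sr < In < B < P < Br.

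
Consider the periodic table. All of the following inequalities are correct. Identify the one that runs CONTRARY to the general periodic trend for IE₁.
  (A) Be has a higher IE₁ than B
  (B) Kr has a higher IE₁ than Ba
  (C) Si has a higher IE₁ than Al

(A)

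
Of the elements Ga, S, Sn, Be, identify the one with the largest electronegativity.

S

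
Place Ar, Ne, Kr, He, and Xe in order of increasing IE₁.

He is in period 1, group 18; Ne is in period 2, group 18; Ar is in period 3, group 18; Kr is in period 4, group 18; Xe is in period 5, group 18.
First ionization energy rises across a period (greater Z_eff holds electrons more tightly) and falls down a group (valence electrons are farther from the nucleus).
All are in group 18, so first ionization energy increases up the group.
So from lowest to highest: Xe < Kr < Ar < Ne < He.

Xe < Kr < Ar < Ne < He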